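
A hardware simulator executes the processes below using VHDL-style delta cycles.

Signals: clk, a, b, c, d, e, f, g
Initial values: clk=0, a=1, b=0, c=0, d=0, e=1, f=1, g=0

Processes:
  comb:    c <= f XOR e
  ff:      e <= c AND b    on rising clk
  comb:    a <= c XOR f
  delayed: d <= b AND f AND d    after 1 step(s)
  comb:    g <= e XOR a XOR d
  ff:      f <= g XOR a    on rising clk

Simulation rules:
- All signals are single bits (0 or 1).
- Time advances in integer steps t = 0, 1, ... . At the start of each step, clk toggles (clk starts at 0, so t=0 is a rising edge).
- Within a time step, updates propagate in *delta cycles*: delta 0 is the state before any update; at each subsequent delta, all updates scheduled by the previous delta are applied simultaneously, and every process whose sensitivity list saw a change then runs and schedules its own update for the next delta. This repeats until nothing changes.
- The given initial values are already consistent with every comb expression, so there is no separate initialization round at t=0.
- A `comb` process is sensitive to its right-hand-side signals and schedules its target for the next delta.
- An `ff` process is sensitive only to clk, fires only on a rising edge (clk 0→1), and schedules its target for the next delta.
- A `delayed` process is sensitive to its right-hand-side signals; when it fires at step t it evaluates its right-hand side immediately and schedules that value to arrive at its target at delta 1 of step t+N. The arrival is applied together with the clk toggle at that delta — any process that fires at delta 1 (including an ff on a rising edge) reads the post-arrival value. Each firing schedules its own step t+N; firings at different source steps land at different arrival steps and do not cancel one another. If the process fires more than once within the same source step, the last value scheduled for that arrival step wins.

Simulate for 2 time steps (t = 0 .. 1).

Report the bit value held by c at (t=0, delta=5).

1

[bits: c,b,e,clk,g,a,d,f]
t=0: Δ0=00100101 Δ1=00110101 Δ2=00010101 Δ3=10011101 Δ4=10011001 Δ5=10010001 | 5Δ
t=1: Δ0=10010001 Δ1=10000001 | 1Δ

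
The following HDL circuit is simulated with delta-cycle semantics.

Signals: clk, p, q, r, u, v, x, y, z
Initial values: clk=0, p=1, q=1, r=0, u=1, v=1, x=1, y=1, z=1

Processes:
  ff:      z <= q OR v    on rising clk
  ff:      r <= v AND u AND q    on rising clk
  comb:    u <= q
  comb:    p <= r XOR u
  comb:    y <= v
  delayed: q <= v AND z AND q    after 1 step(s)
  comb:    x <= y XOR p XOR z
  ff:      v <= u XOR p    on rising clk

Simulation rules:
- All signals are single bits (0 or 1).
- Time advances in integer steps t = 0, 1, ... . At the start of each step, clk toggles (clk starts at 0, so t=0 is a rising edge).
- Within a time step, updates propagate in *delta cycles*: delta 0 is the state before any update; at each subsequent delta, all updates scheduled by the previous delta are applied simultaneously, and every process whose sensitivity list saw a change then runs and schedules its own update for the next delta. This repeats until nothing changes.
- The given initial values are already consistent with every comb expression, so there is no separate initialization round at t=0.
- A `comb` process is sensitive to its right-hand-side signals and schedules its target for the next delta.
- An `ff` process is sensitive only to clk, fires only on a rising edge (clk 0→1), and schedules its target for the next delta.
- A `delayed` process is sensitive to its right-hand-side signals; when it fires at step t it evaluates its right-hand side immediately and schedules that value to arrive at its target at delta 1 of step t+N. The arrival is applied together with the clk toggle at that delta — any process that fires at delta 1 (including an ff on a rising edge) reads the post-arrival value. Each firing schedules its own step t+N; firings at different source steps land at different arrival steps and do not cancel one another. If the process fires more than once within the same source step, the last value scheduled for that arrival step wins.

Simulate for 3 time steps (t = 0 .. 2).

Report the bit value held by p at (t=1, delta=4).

1

t0.Δ0 x=1 u=1 clk=0 v=1 y=1 q=1 r=0 p=1 z=1
t0.Δ1 x=1 u=1 clk=1 v=1 y=1 q=1 r=0 p=1 z=1
t0.Δ2 x=1 u=1 clk=1 v=0 y=1 q=1 r=1 p=1 z=1
t0.Δ3 x=1 u=1 clk=1 v=0 y=0 q=1 r=1 p=0 z=1
t1.Δ0 x=1 u=1 clk=1 v=0 y=0 q=1 r=1 p=0 z=1
t1.Δ1 x=1 u=1 clk=0 v=0 y=0 q=0 r=1 p=0 z=1
t1.Δ2 x=1 u=0 clk=0 v=0 y=0 q=0 r=1 p=0 z=1
t1.Δ3 x=1 u=0 clk=0 v=0 y=0 q=0 r=1 p=1 z=1
t1.Δ4 x=0 u=0 clk=0 v=0 y=0 q=0 r=1 p=1 z=1
t2.Δ0 x=0 u=0 clk=0 v=0 y=0 q=0 r=1 p=1 z=1
t2.Δ1 x=0 u=0 clk=1 v=0 y=0 q=0 r=1 p=1 z=1
t2.Δ2 x=0 u=0 clk=1 v=1 y=0 q=0 r=0 p=1 z=0
t2.Δ3 x=1 u=0 clk=1 v=1 y=1 q=0 r=0 p=0 z=0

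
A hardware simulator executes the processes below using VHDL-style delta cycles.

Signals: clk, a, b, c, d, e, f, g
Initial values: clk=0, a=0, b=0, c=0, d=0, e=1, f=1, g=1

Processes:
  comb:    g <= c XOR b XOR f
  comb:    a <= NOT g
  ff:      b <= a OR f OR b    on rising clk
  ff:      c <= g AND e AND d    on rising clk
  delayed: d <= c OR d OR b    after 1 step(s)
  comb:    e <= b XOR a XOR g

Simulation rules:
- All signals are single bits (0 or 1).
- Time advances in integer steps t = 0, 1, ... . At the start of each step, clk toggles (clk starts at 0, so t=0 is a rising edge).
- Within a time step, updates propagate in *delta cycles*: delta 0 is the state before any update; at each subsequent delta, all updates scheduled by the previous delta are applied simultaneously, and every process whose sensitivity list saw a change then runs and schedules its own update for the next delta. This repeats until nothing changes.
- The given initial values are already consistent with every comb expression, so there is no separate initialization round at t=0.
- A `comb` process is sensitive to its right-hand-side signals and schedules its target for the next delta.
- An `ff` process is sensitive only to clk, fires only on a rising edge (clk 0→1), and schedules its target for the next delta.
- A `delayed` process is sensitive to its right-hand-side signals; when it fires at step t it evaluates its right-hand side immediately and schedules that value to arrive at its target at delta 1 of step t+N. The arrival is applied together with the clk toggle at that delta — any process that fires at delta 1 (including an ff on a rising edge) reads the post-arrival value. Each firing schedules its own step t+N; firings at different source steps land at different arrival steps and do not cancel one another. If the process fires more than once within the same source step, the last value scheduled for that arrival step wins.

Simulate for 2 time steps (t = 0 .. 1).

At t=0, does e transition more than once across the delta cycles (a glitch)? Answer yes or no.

yes

t=0 Δ0: c=0 b=0 a=0 f=1 g=1 e=1 d=0 clk=0
  Δ1: clk:0→1
  Δ2: b:0→1
  Δ3: g:1→0, e:1→0
  Δ4: a:0→1, e:0→1
  Δ5: e:1→0
  (5Δ to stable)
t=1 Δ0: c=0 b=1 a=1 f=1 g=0 e=0 d=0 clk=1
  Δ1: d:0→1, clk:1→0
  (1Δ to stable)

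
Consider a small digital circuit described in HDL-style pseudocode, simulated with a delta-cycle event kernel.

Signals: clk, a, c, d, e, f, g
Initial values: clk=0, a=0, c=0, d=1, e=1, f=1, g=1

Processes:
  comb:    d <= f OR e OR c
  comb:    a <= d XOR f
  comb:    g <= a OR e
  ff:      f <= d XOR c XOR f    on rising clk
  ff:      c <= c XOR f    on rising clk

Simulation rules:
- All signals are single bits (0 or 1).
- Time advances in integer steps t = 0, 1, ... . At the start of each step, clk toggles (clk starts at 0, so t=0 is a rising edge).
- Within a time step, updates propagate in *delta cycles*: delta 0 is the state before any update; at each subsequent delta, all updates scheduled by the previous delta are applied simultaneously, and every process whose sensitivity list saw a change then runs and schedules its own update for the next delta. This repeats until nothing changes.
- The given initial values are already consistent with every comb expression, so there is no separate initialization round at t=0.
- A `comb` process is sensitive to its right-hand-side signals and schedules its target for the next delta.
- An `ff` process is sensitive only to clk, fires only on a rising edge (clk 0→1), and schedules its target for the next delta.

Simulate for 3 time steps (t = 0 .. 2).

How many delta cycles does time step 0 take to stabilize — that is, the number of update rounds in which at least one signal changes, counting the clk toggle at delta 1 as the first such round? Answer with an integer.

3

[bits: g,c,d,f,clk,e,a]
t=0: Δ0=1011010 Δ1=1011110 Δ2=1110110 Δ3=1110111 | 3Δ
t=1: Δ0=1110111 Δ1=1110011 | 1Δ
t=2: Δ0=1110011 Δ1=1110111 | 1Δ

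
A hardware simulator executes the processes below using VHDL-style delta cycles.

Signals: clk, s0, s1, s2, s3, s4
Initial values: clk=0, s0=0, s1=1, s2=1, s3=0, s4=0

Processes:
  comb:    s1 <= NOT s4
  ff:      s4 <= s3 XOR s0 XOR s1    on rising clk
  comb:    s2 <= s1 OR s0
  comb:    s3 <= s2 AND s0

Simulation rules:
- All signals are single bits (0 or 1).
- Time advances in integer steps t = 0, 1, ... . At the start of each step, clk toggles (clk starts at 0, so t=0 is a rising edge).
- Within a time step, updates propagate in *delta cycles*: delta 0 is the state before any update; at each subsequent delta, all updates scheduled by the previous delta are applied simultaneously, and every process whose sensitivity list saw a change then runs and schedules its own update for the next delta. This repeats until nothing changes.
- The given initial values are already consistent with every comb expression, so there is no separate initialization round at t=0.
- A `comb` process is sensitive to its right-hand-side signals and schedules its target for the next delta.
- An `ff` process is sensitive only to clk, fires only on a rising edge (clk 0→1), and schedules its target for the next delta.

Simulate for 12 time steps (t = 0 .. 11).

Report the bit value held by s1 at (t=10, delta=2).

0

t=0 Δ0: s3=0 s4=0 s1=1 s0=0 clk=0 s2=1
  Δ1: clk:0→1
  Δ2: s4:0→1
  Δ3: s1:1→0
  Δ4: s2:1→0
  (4Δ to stable)
t=1 Δ0: s3=0 s4=1 s1=0 s0=0 clk=1 s2=0
  Δ1: clk:1→0
  (1Δ to stable)
t=2 Δ0: s3=0 s4=1 s1=0 s0=0 clk=0 s2=0
  Δ1: clk:0→1
  Δ2: s4:1→0
  Δ3: s1:0→1
  Δ4: s2:0→1
  (4Δ to stable)
t=3 Δ0: s3=0 s4=0 s1=1 s0=0 clk=1 s2=1
  Δ1: clk:1→0
  (1Δ to stable)
t=4 Δ0: s3=0 s4=0 s1=1 s0=0 clk=0 s2=1
  Δ1: clk:0→1
  Δ2: s4:0→1
  Δ3: s1:1→0
  Δ4: s2:1→0
  (4Δ to stable)
t=5 Δ0: s3=0 s4=1 s1=0 s0=0 clk=1 s2=0
  Δ1: clk:1→0
  (1Δ to stable)
t=6 Δ0: s3=0 s4=1 s1=0 s0=0 clk=0 s2=0
  Δ1: clk:0→1
  Δ2: s4:1→0
  Δ3: s1:0→1
  Δ4: s2:0→1
  (4Δ to stable)
t=7 Δ0: s3=0 s4=0 s1=1 s0=0 clk=1 s2=1
  Δ1: clk:1→0
  (1Δ to stable)
t=8 Δ0: s3=0 s4=0 s1=1 s0=0 clk=0 s2=1
  Δ1: clk:0→1
  Δ2: s4:0→1
  Δ3: s1:1→0
  Δ4: s2:1→0
  (4Δ to stable)
t=9 Δ0: s3=0 s4=1 s1=0 s0=0 clk=1 s2=0
  Δ1: clk:1→0
  (1Δ to stable)
t=10 Δ0: s3=0 s4=1 s1=0 s0=0 clk=0 s2=0
  Δ1: clk:0→1
  Δ2: s4:1→0
  Δ3: s1:0→1
  Δ4: s2:0→1
  (4Δ to stable)
t=11 Δ0: s3=0 s4=0 s1=1 s0=0 clk=1 s2=1
  Δ1: clk:1→0
  (1Δ to stable)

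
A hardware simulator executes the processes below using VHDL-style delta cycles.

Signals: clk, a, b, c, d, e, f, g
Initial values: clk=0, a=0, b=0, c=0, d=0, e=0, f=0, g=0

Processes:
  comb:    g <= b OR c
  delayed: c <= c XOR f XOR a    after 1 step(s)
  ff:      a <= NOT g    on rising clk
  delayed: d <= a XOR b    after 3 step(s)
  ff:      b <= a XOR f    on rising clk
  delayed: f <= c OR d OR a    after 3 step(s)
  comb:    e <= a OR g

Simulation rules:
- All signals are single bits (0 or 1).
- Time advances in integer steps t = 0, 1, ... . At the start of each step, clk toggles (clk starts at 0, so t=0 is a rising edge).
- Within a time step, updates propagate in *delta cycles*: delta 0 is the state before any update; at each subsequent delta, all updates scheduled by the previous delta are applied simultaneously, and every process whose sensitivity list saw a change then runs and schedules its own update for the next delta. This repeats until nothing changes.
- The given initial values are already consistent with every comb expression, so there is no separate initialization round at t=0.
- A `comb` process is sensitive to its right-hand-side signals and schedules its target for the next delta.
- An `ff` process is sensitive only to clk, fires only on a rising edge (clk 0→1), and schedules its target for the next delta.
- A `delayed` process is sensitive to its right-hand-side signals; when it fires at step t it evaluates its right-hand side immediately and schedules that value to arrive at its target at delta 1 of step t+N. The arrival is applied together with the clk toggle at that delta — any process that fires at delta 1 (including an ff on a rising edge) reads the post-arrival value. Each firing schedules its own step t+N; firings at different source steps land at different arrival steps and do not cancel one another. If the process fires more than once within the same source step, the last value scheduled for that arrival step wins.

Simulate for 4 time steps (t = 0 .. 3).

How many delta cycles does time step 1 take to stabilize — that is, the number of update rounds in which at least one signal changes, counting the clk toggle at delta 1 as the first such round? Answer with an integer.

[bits: f,e,b,d,c,a,clk,g]
t=0: Δ0=00000000 Δ1=00000010 Δ2=00000110 Δ3=01000110 | 3Δ
t=1: Δ0=01000110 Δ1=01001100 Δ2=01001101 | 2Δ
t=2: Δ0=01001101 Δ1=01000111 Δ2=01100010 Δ3=00100011 Δ4=01100011 | 4Δ
t=3: Δ0=01100011 Δ1=11110001 | 1Δ

2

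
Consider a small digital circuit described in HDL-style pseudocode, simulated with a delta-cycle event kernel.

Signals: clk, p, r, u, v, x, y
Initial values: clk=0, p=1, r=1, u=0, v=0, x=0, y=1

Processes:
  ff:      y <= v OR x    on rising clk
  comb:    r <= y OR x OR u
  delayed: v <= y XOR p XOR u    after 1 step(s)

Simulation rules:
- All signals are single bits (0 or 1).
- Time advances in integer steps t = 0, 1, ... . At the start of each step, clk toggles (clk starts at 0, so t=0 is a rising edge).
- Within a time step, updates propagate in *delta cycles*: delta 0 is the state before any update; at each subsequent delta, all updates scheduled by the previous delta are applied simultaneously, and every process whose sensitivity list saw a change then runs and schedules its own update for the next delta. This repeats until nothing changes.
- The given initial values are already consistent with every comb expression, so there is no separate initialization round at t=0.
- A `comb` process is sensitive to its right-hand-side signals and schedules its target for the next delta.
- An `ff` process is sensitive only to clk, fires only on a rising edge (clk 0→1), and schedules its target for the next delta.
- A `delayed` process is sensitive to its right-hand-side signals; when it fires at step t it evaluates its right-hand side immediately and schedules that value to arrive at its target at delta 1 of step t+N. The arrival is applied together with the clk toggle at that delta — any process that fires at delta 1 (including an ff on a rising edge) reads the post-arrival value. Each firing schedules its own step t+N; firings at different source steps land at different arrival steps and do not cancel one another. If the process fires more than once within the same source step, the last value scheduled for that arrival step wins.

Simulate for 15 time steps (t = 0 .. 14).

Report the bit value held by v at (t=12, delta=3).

t0.Δ0 p=1 v=0 x=0 y=1 u=0 r=1 clk=0
t0.Δ1 p=1 v=0 x=0 y=1 u=0 r=1 clk=1
t0.Δ2 p=1 v=0 x=0 y=0 u=0 r=1 clk=1
t0.Δ3 p=1 v=0 x=0 y=0 u=0 r=0 clk=1
t1.Δ0 p=1 v=0 x=0 y=0 u=0 r=0 clk=1
t1.Δ1 p=1 v=1 x=0 y=0 u=0 r=0 clk=0
t2.Δ0 p=1 v=1 x=0 y=0 u=0 r=0 clk=0
t2.Δ1 p=1 v=1 x=0 y=0 u=0 r=0 clk=1
t2.Δ2 p=1 v=1 x=0 y=1 u=0 r=0 clk=1
t2.Δ3 p=1 v=1 x=0 y=1 u=0 r=1 clk=1
t3.Δ0 p=1 v=1 x=0 y=1 u=0 r=1 clk=1
t3.Δ1 p=1 v=0 x=0 y=1 u=0 r=1 clk=0
t4.Δ0 p=1 v=0 x=0 y=1 u=0 r=1 clk=0
t4.Δ1 p=1 v=0 x=0 y=1 u=0 r=1 clk=1
t4.Δ2 p=1 v=0 x=0 y=0 u=0 r=1 clk=1
t4.Δ3 p=1 v=0 x=0 y=0 u=0 r=0 clk=1
t5.Δ0 p=1 v=0 x=0 y=0 u=0 r=0 clk=1
t5.Δ1 p=1 v=1 x=0 y=0 u=0 r=0 clk=0
t6.Δ0 p=1 v=1 x=0 y=0 u=0 r=0 clk=0
t6.Δ1 p=1 v=1 x=0 y=0 u=0 r=0 clk=1
t6.Δ2 p=1 v=1 x=0 y=1 u=0 r=0 clk=1
t6.Δ3 p=1 v=1 x=0 y=1 u=0 r=1 clk=1
t7.Δ0 p=1 v=1 x=0 y=1 u=0 r=1 clk=1
t7.Δ1 p=1 v=0 x=0 y=1 u=0 r=1 clk=0
t8.Δ0 p=1 v=0 x=0 y=1 u=0 r=1 clk=0
t8.Δ1 p=1 v=0 x=0 y=1 u=0 r=1 clk=1
t8.Δ2 p=1 v=0 x=0 y=0 u=0 r=1 clk=1
t8.Δ3 p=1 v=0 x=0 y=0 u=0 r=0 clk=1
t9.Δ0 p=1 v=0 x=0 y=0 u=0 r=0 clk=1
t9.Δ1 p=1 v=1 x=0 y=0 u=0 r=0 clk=0
t10.Δ0 p=1 v=1 x=0 y=0 u=0 r=0 clk=0
t10.Δ1 p=1 v=1 x=0 y=0 u=0 r=0 clk=1
t10.Δ2 p=1 v=1 x=0 y=1 u=0 r=0 clk=1
t10.Δ3 p=1 v=1 x=0 y=1 u=0 r=1 clk=1
t11.Δ0 p=1 v=1 x=0 y=1 u=0 r=1 clk=1
t11.Δ1 p=1 v=0 x=0 y=1 u=0 r=1 clk=0
t12.Δ0 p=1 v=0 x=0 y=1 u=0 r=1 clk=0
t12.Δ1 p=1 v=0 x=0 y=1 u=0 r=1 clk=1
t12.Δ2 p=1 v=0 x=0 y=0 u=0 r=1 clk=1
t12.Δ3 p=1 v=0 x=0 y=0 u=0 r=0 clk=1
t13.Δ0 p=1 v=0 x=0 y=0 u=0 r=0 clk=1
t13.Δ1 p=1 v=1 x=0 y=0 u=0 r=0 clk=0
t14.Δ0 p=1 v=1 x=0 y=0 u=0 r=0 clk=0
t14.Δ1 p=1 v=1 x=0 y=0 u=0 r=0 clk=1
t14.Δ2 p=1 v=1 x=0 y=1 u=0 r=0 clk=1
t14.Δ3 p=1 v=1 x=0 y=1 u=0 r=1 clk=1

0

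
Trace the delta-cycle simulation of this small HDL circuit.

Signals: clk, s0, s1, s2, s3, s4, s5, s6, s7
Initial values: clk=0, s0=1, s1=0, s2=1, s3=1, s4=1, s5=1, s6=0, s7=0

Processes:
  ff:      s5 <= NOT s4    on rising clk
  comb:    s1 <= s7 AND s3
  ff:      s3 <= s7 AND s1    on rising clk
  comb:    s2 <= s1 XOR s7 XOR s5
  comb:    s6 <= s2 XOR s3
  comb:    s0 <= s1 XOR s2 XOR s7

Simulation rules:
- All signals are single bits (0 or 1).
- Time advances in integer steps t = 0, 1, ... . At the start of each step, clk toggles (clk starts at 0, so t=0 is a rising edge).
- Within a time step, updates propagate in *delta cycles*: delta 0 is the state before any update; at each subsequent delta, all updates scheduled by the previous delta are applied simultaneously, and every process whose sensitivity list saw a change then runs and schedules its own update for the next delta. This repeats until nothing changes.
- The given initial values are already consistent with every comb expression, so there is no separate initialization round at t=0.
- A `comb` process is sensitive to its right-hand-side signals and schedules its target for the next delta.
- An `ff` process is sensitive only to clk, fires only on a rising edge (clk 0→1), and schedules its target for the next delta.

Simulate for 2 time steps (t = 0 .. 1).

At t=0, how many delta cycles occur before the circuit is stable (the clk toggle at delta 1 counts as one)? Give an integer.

[bits: s3,clk,s5,s2,s1,s6,s4,s7,s0]
t=0: Δ0=101100101 Δ1=111100101 Δ2=010100101 Δ3=010001101 Δ4=010000100 | 4Δ
t=1: Δ0=010000100 Δ1=000000100 | 1Δ

4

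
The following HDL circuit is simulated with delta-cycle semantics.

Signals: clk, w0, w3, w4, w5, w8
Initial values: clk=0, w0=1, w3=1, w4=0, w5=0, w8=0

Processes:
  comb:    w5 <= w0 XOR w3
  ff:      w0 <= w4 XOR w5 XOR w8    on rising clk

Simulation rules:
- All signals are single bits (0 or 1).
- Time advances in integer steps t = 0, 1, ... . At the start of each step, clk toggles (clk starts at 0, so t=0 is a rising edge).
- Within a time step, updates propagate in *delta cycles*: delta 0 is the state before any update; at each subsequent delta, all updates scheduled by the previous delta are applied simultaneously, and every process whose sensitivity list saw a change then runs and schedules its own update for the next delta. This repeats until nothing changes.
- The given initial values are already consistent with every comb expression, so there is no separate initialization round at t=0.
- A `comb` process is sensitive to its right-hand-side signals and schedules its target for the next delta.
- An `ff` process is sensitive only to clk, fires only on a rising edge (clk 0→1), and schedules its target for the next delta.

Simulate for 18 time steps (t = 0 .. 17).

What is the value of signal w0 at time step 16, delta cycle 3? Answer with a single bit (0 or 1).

[bits: w3,clk,w0,w5,w8,w4]
t=0: Δ0=101000 Δ1=111000 Δ2=110000 Δ3=110100 | 3Δ
t=1: Δ0=110100 Δ1=100100 | 1Δ
t=2: Δ0=100100 Δ1=110100 Δ2=111100 Δ3=111000 | 3Δ
t=3: Δ0=111000 Δ1=101000 | 1Δ
t=4: Δ0=101000 Δ1=111000 Δ2=110000 Δ3=110100 | 3Δ
t=5: Δ0=110100 Δ1=100100 | 1Δ
t=6: Δ0=100100 Δ1=110100 Δ2=111100 Δ3=111000 | 3Δ
t=7: Δ0=111000 Δ1=101000 | 1Δ
t=8: Δ0=101000 Δ1=111000 Δ2=110000 Δ3=110100 | 3Δ
t=9: Δ0=110100 Δ1=100100 | 1Δ
t=10: Δ0=100100 Δ1=110100 Δ2=111100 Δ3=111000 | 3Δ
t=11: Δ0=111000 Δ1=101000 | 1Δ
t=12: Δ0=101000 Δ1=111000 Δ2=110000 Δ3=110100 | 3Δ
t=13: Δ0=110100 Δ1=100100 | 1Δ
t=14: Δ0=100100 Δ1=110100 Δ2=111100 Δ3=111000 | 3Δ
t=15: Δ0=111000 Δ1=101000 | 1Δ
t=16: Δ0=101000 Δ1=111000 Δ2=110000 Δ3=110100 | 3Δ
t=17: Δ0=110100 Δ1=100100 | 1Δ

0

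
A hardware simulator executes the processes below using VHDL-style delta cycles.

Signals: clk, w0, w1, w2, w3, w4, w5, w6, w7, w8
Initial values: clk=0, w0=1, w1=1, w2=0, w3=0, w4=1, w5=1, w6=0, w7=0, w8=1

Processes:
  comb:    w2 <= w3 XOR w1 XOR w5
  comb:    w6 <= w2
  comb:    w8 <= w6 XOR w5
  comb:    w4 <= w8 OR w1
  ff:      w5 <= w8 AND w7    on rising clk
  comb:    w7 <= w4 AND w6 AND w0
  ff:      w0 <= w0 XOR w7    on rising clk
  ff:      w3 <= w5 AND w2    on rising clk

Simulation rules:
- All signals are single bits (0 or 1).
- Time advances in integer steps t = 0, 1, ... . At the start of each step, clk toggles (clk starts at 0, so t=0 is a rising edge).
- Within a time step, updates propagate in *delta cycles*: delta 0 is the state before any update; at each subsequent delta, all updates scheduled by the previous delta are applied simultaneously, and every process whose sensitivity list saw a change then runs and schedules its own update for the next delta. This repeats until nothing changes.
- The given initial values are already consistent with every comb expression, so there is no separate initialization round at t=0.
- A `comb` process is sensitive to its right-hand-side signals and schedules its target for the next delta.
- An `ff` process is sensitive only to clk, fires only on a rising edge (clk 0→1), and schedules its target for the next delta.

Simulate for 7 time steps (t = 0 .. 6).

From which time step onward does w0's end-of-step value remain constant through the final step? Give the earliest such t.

t=0 Δ0: w2=0 w0=1 w4=1 clk=0 w1=1 w7=0 w3=0 w8=1 w6=0 w5=1
  Δ1: clk:0→1
  Δ2: w5:1→0
  Δ3: w2:0→1, w8:1→0
  Δ4: w6:0→1
  Δ5: w7:0→1, w8:0→1
  (5Δ to stable)
t=1 Δ0: w2=1 w0=1 w4=1 clk=1 w1=1 w7=1 w3=0 w8=1 w6=1 w5=0
  Δ1: clk:1→0
  (1Δ to stable)
t=2 Δ0: w2=1 w0=1 w4=1 clk=0 w1=1 w7=1 w3=0 w8=1 w6=1 w5=0
  Δ1: clk:0→1
  Δ2: w0:1→0, w5:0→1
  Δ3: w2:1→0, w7:1→0, w8:1→0
  Δ4: w6:1→0
  Δ5: w8:0→1
  (5Δ to stable)
t=3 Δ0: w2=0 w0=0 w4=1 clk=1 w1=1 w7=0 w3=0 w8=1 w6=0 w5=1
  Δ1: clk:1→0
  (1Δ to stable)
t=4 Δ0: w2=0 w0=0 w4=1 clk=0 w1=1 w7=0 w3=0 w8=1 w6=0 w5=1
  Δ1: clk:0→1
  Δ2: w5:1→0
  Δ3: w2:0→1, w8:1→0
  Δ4: w6:0→1
  Δ5: w8:0→1
  (5Δ to stable)
t=5 Δ0: w2=1 w0=0 w4=1 clk=1 w1=1 w7=0 w3=0 w8=1 w6=1 w5=0
  Δ1: clk:1→0
  (1Δ to stable)
t=6 Δ0: w2=1 w0=0 w4=1 clk=0 w1=1 w7=0 w3=0 w8=1 w6=1 w5=0
  Δ1: clk:0→1
  (1Δ to stable)

2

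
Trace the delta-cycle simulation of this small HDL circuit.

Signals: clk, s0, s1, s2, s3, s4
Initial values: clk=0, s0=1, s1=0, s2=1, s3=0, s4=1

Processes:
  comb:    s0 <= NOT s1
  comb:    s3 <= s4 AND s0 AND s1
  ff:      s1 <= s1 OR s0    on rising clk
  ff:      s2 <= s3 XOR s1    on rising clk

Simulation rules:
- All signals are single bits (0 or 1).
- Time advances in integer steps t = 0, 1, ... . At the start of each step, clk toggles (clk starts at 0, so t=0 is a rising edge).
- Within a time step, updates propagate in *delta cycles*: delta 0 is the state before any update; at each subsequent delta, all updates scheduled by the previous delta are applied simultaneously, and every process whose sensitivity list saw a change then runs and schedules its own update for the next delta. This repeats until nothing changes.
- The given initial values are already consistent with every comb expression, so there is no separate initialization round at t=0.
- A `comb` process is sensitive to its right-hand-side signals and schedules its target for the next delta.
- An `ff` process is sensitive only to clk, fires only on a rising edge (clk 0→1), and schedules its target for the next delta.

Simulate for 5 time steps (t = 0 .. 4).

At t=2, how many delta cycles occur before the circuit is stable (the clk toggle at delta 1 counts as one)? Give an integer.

2

t=0 Δ0: s3=0 s0=1 s4=1 s1=0 clk=0 s2=1
  Δ1: clk:0→1
  Δ2: s1:0→1, s2:1→0
  Δ3: s3:0→1, s0:1→0
  Δ4: s3:1→0
  (4Δ to stable)
t=1 Δ0: s3=0 s0=0 s4=1 s1=1 clk=1 s2=0
  Δ1: clk:1→0
  (1Δ to stable)
t=2 Δ0: s3=0 s0=0 s4=1 s1=1 clk=0 s2=0
  Δ1: clk:0→1
  Δ2: s2:0→1
  (2Δ to stable)
t=3 Δ0: s3=0 s0=0 s4=1 s1=1 clk=1 s2=1
  Δ1: clk:1→0
  (1Δ to stable)
t=4 Δ0: s3=0 s0=0 s4=1 s1=1 clk=0 s2=1
  Δ1: clk:0→1
  (1Δ to stable)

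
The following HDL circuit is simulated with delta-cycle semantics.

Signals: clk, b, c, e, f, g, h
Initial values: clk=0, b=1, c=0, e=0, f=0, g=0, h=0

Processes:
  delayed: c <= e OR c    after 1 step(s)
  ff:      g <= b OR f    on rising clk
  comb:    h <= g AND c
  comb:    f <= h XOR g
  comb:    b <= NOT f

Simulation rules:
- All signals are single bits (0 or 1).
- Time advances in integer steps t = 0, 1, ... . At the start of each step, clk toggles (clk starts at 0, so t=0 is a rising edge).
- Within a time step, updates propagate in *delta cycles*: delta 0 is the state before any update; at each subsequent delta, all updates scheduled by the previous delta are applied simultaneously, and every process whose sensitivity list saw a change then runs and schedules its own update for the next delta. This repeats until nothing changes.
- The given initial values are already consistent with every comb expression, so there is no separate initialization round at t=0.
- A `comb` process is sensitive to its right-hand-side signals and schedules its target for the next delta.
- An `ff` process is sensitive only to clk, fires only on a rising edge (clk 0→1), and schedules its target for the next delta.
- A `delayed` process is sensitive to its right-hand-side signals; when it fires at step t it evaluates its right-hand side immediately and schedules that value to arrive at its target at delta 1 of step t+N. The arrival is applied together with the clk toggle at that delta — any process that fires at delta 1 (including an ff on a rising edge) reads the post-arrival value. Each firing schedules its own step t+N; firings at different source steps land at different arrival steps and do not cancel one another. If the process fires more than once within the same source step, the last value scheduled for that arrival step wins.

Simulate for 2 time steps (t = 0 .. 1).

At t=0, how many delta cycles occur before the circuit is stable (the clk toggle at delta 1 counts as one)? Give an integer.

4

t=0 Δ0: c=0 f=0 b=1 g=0 e=0 clk=0 h=0
  Δ1: clk:0→1
  Δ2: g:0→1
  Δ3: f:0→1
  Δ4: b:1→0
  (4Δ to stable)
t=1 Δ0: c=0 f=1 b=0 g=1 e=0 clk=1 h=0
  Δ1: clk:1→0
  (1Δ to stable)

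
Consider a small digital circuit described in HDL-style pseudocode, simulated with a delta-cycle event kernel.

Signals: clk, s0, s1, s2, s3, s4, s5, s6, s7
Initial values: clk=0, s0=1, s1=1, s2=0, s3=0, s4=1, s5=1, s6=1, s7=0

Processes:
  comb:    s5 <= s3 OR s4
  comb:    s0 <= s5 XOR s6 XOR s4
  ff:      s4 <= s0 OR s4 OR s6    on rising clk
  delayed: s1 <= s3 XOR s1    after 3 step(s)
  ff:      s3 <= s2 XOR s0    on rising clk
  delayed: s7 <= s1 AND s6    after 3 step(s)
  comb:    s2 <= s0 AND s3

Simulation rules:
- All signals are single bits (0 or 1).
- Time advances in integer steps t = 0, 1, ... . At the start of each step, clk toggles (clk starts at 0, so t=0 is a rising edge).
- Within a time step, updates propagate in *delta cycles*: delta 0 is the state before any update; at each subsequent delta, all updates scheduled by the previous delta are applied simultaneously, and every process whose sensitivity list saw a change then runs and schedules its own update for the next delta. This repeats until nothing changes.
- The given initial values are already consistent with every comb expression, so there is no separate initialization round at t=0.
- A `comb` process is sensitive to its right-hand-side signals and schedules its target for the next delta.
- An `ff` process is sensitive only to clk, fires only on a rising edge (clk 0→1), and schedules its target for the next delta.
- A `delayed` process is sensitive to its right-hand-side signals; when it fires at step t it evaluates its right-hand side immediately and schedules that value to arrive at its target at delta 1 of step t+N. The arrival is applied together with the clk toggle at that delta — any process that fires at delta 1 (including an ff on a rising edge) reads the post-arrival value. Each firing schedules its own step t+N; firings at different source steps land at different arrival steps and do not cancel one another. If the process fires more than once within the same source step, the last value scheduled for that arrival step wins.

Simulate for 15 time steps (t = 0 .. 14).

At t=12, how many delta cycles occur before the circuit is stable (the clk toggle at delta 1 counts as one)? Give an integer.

3

t0.Δ0 s4=1 clk=0 s5=1 s0=1 s1=1 s3=0 s2=0 s7=0 s6=1
t0.Δ1 s4=1 clk=1 s5=1 s0=1 s1=1 s3=0 s2=0 s7=0 s6=1
t0.Δ2 s4=1 clk=1 s5=1 s0=1 s1=1 s3=1 s2=0 s7=0 s6=1
t0.Δ3 s4=1 clk=1 s5=1 s0=1 s1=1 s3=1 s2=1 s7=0 s6=1
t1.Δ0 s4=1 clk=1 s5=1 s0=1 s1=1 s3=1 s2=1 s7=0 s6=1
t1.Δ1 s4=1 clk=0 s5=1 s0=1 s1=1 s3=1 s2=1 s7=0 s6=1
t2.Δ0 s4=1 clk=0 s5=1 s0=1 s1=1 s3=1 s2=1 s7=0 s6=1
t2.Δ1 s4=1 clk=1 s5=1 s0=1 s1=1 s3=1 s2=1 s7=0 s6=1
t2.Δ2 s4=1 clk=1 s5=1 s0=1 s1=1 s3=0 s2=1 s7=0 s6=1
t2.Δ3 s4=1 clk=1 s5=1 s0=1 s1=1 s3=0 s2=0 s7=0 s6=1
t3.Δ0 s4=1 clk=1 s5=1 s0=1 s1=1 s3=0 s2=0 s7=0 s6=1
t3.Δ1 s4=1 clk=0 s5=1 s0=1 s1=0 s3=0 s2=0 s7=0 s6=1
t4.Δ0 s4=1 clk=0 s5=1 s0=1 s1=0 s3=0 s2=0 s7=0 s6=1
t4.Δ1 s4=1 clk=1 s5=1 s0=1 s1=0 s3=0 s2=0 s7=0 s6=1
t4.Δ2 s4=1 clk=1 s5=1 s0=1 s1=0 s3=1 s2=0 s7=0 s6=1
t4.Δ3 s4=1 clk=1 s5=1 s0=1 s1=0 s3=1 s2=1 s7=0 s6=1
t5.Δ0 s4=1 clk=1 s5=1 s0=1 s1=0 s3=1 s2=1 s7=0 s6=1
t5.Δ1 s4=1 clk=0 s5=1 s0=1 s1=1 s3=1 s2=1 s7=0 s6=1
t6.Δ0 s4=1 clk=0 s5=1 s0=1 s1=1 s3=1 s2=1 s7=0 s6=1
t6.Δ1 s4=1 clk=1 s5=1 s0=1 s1=0 s3=1 s2=1 s7=0 s6=1
t6.Δ2 s4=1 clk=1 s5=1 s0=1 s1=0 s3=0 s2=1 s7=0 s6=1
t6.Δ3 s4=1 clk=1 s5=1 s0=1 s1=0 s3=0 s2=0 s7=0 s6=1
t7.Δ0 s4=1 clk=1 s5=1 s0=1 s1=0 s3=0 s2=0 s7=0 s6=1
t7.Δ1 s4=1 clk=0 s5=1 s0=1 s1=1 s3=0 s2=0 s7=0 s6=1
t8.Δ0 s4=1 clk=0 s5=1 s0=1 s1=1 s3=0 s2=0 s7=0 s6=1
t8.Δ1 s4=1 clk=1 s5=1 s0=1 s1=0 s3=0 s2=0 s7=1 s6=1
t8.Δ2 s4=1 clk=1 s5=1 s0=1 s1=0 s3=1 s2=0 s7=1 s6=1
t8.Δ3 s4=1 clk=1 s5=1 s0=1 s1=0 s3=1 s2=1 s7=1 s6=1
t9.Δ0 s4=1 clk=1 s5=1 s0=1 s1=0 s3=1 s2=1 s7=1 s6=1
t9.Δ1 s4=1 clk=0 s5=1 s0=1 s1=0 s3=1 s2=1 s7=0 s6=1
t10.Δ0 s4=1 clk=0 s5=1 s0=1 s1=0 s3=1 s2=1 s7=0 s6=1
t10.Δ1 s4=1 clk=1 s5=1 s0=1 s1=1 s3=1 s2=1 s7=1 s6=1
t10.Δ2 s4=1 clk=1 s5=1 s0=1 s1=1 s3=0 s2=1 s7=1 s6=1
t10.Δ3 s4=1 clk=1 s5=1 s0=1 s1=1 s3=0 s2=0 s7=1 s6=1
t11.Δ0 s4=1 clk=1 s5=1 s0=1 s1=1 s3=0 s2=0 s7=1 s6=1
t11.Δ1 s4=1 clk=0 s5=1 s0=1 s1=1 s3=0 s2=0 s7=0 s6=1
t12.Δ0 s4=1 clk=0 s5=1 s0=1 s1=1 s3=0 s2=0 s7=0 s6=1
t12.Δ1 s4=1 clk=1 s5=1 s0=1 s1=1 s3=0 s2=0 s7=0 s6=1
t12.Δ2 s4=1 clk=1 s5=1 s0=1 s1=1 s3=1 s2=0 s7=0 s6=1
t12.Δ3 s4=1 clk=1 s5=1 s0=1 s1=1 s3=1 s2=1 s7=0 s6=1
t13.Δ0 s4=1 clk=1 s5=1 s0=1 s1=1 s3=1 s2=1 s7=0 s6=1
t13.Δ1 s4=1 clk=0 s5=1 s0=1 s1=1 s3=1 s2=1 s7=1 s6=1
t14.Δ0 s4=1 clk=0 s5=1 s0=1 s1=1 s3=1 s2=1 s7=1 s6=1
t14.Δ1 s4=1 clk=1 s5=1 s0=1 s1=1 s3=1 s2=1 s7=1 s6=1
t14.Δ2 s4=1 clk=1 s5=1 s0=1 s1=1 s3=0 s2=1 s7=1 s6=1
t14.Δ3 s4=1 clk=1 s5=1 s0=1 s1=1 s3=0 s2=0 s7=1 s6=1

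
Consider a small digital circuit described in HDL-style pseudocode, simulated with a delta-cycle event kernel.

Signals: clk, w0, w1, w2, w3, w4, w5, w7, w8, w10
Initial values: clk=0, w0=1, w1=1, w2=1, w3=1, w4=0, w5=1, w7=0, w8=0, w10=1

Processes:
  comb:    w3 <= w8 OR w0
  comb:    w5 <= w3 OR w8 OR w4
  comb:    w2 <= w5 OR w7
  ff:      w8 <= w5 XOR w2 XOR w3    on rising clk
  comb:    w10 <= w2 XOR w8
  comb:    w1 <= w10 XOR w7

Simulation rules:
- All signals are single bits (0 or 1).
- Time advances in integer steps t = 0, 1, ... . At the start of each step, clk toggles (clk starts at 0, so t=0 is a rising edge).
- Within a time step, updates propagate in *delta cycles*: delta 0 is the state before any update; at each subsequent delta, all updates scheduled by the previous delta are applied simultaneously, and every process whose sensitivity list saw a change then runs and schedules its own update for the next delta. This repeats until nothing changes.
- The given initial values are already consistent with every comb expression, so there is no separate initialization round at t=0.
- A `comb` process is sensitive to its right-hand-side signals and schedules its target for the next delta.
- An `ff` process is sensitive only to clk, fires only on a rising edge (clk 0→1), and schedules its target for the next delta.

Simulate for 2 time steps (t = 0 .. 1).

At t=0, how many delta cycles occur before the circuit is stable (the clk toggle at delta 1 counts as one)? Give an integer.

4

t=0 Δ0: w7=0 w3=1 w5=1 w4=0 w10=1 w1=1 w2=1 w0=1 w8=0 clk=0
  Δ1: clk:0→1
  Δ2: w8:0→1
  Δ3: w10:1→0
  Δ4: w1:1→0
  (4Δ to stable)
t=1 Δ0: w7=0 w3=1 w5=1 w4=0 w10=0 w1=0 w2=1 w0=1 w8=1 clk=1
  Δ1: clk:1→0
  (1Δ to stable)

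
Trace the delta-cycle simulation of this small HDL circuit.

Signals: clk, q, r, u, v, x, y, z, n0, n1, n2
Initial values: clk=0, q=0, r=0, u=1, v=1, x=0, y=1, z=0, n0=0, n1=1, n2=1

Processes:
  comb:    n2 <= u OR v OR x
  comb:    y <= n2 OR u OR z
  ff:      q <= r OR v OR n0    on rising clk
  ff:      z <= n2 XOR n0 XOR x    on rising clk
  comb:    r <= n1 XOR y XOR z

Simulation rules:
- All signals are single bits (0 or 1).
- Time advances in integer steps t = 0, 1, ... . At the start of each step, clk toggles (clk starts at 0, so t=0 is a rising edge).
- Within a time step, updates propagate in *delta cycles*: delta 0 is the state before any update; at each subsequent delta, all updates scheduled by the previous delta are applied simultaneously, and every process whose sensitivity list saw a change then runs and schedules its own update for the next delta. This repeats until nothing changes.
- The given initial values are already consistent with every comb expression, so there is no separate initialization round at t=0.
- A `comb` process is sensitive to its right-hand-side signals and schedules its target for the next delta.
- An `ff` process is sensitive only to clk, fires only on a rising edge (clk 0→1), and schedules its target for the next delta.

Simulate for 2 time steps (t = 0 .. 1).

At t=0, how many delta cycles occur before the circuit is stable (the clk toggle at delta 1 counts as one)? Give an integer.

3

[bits: n1,n2,x,u,v,q,r,clk,y,n0,z]
t=0: Δ0=11011000100 Δ1=11011001100 Δ2=11011101101 Δ3=11011111101 | 3Δ
t=1: Δ0=11011111101 Δ1=11011110101 | 1Δ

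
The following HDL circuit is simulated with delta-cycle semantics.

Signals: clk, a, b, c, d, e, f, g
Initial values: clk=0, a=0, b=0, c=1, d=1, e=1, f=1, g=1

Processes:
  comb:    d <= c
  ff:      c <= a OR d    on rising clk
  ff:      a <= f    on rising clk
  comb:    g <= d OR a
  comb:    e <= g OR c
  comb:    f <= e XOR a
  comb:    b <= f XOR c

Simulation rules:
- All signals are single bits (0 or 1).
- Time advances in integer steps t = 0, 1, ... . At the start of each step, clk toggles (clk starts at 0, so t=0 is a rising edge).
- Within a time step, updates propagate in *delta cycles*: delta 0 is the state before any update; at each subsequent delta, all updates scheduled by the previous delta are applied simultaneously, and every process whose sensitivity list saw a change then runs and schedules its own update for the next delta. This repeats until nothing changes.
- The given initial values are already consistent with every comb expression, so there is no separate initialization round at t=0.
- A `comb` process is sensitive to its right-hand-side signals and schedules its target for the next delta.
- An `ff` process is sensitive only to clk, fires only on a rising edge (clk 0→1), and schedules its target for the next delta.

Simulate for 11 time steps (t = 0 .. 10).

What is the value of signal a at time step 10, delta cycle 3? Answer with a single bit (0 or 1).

0

[bits: e,clk,b,c,a,d,f,g]
t=0: Δ0=10010111 Δ1=11010111 Δ2=11011111 Δ3=11011101 Δ4=11111101 | 4Δ
t=1: Δ0=11111101 Δ1=10111101 | 1Δ
t=2: Δ0=10111101 Δ1=11111101 Δ2=11110101 Δ3=11110111 Δ4=11010111 | 4Δ
t=3: Δ0=11010111 Δ1=10010111 | 1Δ
t=4: Δ0=10010111 Δ1=11010111 Δ2=11011111 Δ3=11011101 Δ4=11111101 | 4Δ
t=5: Δ0=11111101 Δ1=10111101 | 1Δ
t=6: Δ0=10111101 Δ1=11111101 Δ2=11110101 Δ3=11110111 Δ4=11010111 | 4Δ
t=7: Δ0=11010111 Δ1=10010111 | 1Δ
t=8: Δ0=10010111 Δ1=11010111 Δ2=11011111 Δ3=11011101 Δ4=11111101 | 4Δ
t=9: Δ0=11111101 Δ1=10111101 | 1Δ
t=10: Δ0=10111101 Δ1=11111101 Δ2=11110101 Δ3=11110111 Δ4=11010111 | 4Δ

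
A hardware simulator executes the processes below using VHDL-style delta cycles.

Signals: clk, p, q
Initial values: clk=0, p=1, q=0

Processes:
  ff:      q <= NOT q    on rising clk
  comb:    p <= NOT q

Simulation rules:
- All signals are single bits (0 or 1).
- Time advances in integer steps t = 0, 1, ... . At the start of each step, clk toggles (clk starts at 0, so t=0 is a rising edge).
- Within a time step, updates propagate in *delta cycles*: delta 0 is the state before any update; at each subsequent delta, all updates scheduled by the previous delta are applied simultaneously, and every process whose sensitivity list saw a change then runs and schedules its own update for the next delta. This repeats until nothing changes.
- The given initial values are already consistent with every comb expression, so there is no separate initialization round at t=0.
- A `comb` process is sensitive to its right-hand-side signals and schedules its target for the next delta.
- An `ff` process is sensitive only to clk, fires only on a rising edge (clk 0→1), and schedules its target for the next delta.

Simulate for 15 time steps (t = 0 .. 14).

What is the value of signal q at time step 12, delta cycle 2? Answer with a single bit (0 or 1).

t0.Δ0 p=1 q=0 clk=0
t0.Δ1 p=1 q=0 clk=1
t0.Δ2 p=1 q=1 clk=1
t0.Δ3 p=0 q=1 clk=1
t1.Δ0 p=0 q=1 clk=1
t1.Δ1 p=0 q=1 clk=0
t2.Δ0 p=0 q=1 clk=0
t2.Δ1 p=0 q=1 clk=1
t2.Δ2 p=0 q=0 clk=1
t2.Δ3 p=1 q=0 clk=1
t3.Δ0 p=1 q=0 clk=1
t3.Δ1 p=1 q=0 clk=0
t4.Δ0 p=1 q=0 clk=0
t4.Δ1 p=1 q=0 clk=1
t4.Δ2 p=1 q=1 clk=1
t4.Δ3 p=0 q=1 clk=1
t5.Δ0 p=0 q=1 clk=1
t5.Δ1 p=0 q=1 clk=0
t6.Δ0 p=0 q=1 clk=0
t6.Δ1 p=0 q=1 clk=1
t6.Δ2 p=0 q=0 clk=1
t6.Δ3 p=1 q=0 clk=1
t7.Δ0 p=1 q=0 clk=1
t7.Δ1 p=1 q=0 clk=0
t8.Δ0 p=1 q=0 clk=0
t8.Δ1 p=1 q=0 clk=1
t8.Δ2 p=1 q=1 clk=1
t8.Δ3 p=0 q=1 clk=1
t9.Δ0 p=0 q=1 clk=1
t9.Δ1 p=0 q=1 clk=0
t10.Δ0 p=0 q=1 clk=0
t10.Δ1 p=0 q=1 clk=1
t10.Δ2 p=0 q=0 clk=1
t10.Δ3 p=1 q=0 clk=1
t11.Δ0 p=1 q=0 clk=1
t11.Δ1 p=1 q=0 clk=0
t12.Δ0 p=1 q=0 clk=0
t12.Δ1 p=1 q=0 clk=1
t12.Δ2 p=1 q=1 clk=1
t12.Δ3 p=0 q=1 clk=1
t13.Δ0 p=0 q=1 clk=1
t13.Δ1 p=0 q=1 clk=0
t14.Δ0 p=0 q=1 clk=0
t14.Δ1 p=0 q=1 clk=1
t14.Δ2 p=0 q=0 clk=1
t14.Δ3 p=1 q=0 clk=1

1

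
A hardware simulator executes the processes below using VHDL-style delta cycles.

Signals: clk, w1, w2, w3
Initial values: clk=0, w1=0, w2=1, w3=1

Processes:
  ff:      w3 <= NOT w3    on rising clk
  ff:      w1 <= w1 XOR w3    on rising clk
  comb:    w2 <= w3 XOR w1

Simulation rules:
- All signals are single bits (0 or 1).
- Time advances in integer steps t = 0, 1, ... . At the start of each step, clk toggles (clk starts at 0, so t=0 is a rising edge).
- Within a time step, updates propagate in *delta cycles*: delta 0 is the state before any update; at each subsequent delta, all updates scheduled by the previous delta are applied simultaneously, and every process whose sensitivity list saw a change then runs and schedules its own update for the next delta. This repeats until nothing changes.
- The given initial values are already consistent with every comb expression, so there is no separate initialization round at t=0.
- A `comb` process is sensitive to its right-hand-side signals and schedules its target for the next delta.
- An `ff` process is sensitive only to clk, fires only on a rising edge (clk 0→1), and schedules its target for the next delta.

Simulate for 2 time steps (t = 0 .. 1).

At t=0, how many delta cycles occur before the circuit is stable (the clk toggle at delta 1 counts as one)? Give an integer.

[bits: w3,clk,w1,w2]
t=0: Δ0=1001 Δ1=1101 Δ2=0111 | 2Δ
t=1: Δ0=0111 Δ1=0011 | 1Δ

2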